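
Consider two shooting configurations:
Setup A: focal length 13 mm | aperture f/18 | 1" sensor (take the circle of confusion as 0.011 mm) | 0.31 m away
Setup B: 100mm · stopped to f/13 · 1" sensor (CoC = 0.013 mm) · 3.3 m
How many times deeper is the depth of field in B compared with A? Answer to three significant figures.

Setup A: H = 13²/(18×0.011) + 13 ≈ 866.5 mm; DoF = Df − Dn = 475.43 − 229.98 ≈ 245.45 mm.
Setup B: H = 100²/(13×0.013) + 100 ≈ 59271.6 mm; DoF = Df − Dn = 3488.67 − 3130.69 ≈ 357.98 mm.
Ratio = 357.98 / 245.45 ≈ 1.46.

1.46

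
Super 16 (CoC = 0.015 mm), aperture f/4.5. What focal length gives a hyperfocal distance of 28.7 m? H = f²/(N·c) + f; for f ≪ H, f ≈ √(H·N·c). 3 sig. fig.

From H = f²/(N·c) + f, with f ≪ H: f ≈ √(H·N·c) = √(28700 × 4.5 × 0.015) = √1937.3 ≈ 44.01 mm.
The +f correction barely moves this — solving exactly, f² + N·c·f − N·c·H = 0 ⇒ f = (−N·c + √((N·c)² + 4·N·c·H))/2 = (−0.0675 + √7749.0)/2 ≈ 43.980 mm, so f ≈ 44.0 mm.

44.0 mm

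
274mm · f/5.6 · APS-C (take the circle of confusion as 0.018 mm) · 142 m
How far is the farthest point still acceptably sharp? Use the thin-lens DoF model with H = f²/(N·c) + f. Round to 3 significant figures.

Hyperfocal distance H = f²/(N·c) + f = 274²/(5.6 × 0.018) + 274 = 75076/0.1008 + 274 ≈ 745075.6 mm ≈ 745.1 m.
Far limit Df = s·(H − f)/(H − s) = 142000 × (745075.6 − 274) / (745075.6 − 142000) = 142000 × 744801.6 / 603075.6 ≈ 175371 mm ≈ 175 m.

175 m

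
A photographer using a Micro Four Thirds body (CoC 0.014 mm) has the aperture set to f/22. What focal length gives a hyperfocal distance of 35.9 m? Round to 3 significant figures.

From H = f²/(N·c) + f, with f ≪ H: f ≈ √(H·N·c) = √(35900 × 22 × 0.014) = √11057 ≈ 105.2 mm.
The +f correction barely moves this — solving exactly, f² + N·c·f − N·c·H = 0 ⇒ f = (−N·c + √((N·c)² + 4·N·c·H))/2 = (−0.308 + √44229)/2 ≈ 105.00 mm, so f ≈ 105 mm.

105 mm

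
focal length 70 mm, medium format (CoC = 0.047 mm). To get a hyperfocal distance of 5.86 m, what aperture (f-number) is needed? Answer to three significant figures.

Rearrange H = f²/(N·c) + f for N: N = f² / ((H − f)·c).
N = 70² / ((5860 − 70) × 0.047) = 4900 / 272.1 ≈ 18.

f/18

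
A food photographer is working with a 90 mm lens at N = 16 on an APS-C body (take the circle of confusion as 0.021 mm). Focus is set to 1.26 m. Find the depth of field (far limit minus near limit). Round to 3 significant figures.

123 mm

Hyperfocal distance H = f²/(N·c) + f = 90²/(16 × 0.021) + 90 = 8100/0.336 + 90 ≈ 24197.1 mm ≈ 24.20 m.
Near limit Dn = s·(H − f)/(H + s − 2f) = 1260 × (24197.1 − 90) / (24197.1 + 1260 − 2 × 90) = 1260 × 24107.1 / 25277.1 ≈ 1201.68 mm.
Far limit Df = s·(H − f)/(H − s) = 1260 × (24197.1 − 90) / (24197.1 − 1260) = 1260 × 24107.1 / 22937.1 ≈ 1324.27 mm.
Depth of field = Df − Dn = 1324.27 − 1201.68 ≈ 122.59 mm.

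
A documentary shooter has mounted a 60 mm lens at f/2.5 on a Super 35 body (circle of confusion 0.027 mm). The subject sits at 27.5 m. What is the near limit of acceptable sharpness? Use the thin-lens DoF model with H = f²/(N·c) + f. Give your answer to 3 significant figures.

18.2 m

Hyperfocal distance H = f²/(N·c) + f = 60²/(2.5 × 0.027) + 60 = 3600/0.0675 + 60 ≈ 53393.3 mm ≈ 53.39 m.
Near limit Dn = s·(H − f)/(H + s − 2f) = 27500 × (53393.3 − 60) / (53393.3 + 27500 − 2 × 60) = 27500 × 53333.3 / 80773.3 ≈ 18158 mm ≈ 18.2 m.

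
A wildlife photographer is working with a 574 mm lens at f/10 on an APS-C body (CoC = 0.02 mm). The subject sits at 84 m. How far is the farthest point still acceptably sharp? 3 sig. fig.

88.5 m

Hyperfocal distance H = f²/(N·c) + f = 574²/(10 × 0.02) + 574 = 329476/0.2 + 574 ≈ 1647954.0 mm ≈ 1648 m.
Far limit Df = s·(H − f)/(H − s) = 84000 × (1647954.0 − 574) / (1647954.0 − 84000) = 84000 × 1647380.0 / 1563954.0 ≈ 88481 mm ≈ 88.5 m.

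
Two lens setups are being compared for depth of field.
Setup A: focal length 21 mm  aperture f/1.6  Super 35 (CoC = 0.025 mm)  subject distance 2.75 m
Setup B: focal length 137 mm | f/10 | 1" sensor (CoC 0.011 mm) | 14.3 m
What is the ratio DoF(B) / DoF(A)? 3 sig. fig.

Setup A: H = 21²/(1.6×0.025) + 21 ≈ 11046.0 mm; DoF = Df − Dn = 3654.6 − 2204.4 ≈ 1450.2 mm.
Setup B: H = 137²/(10×0.011) + 137 ≈ 170764.3 mm; DoF = Df − Dn = 15594.4 − 13204.0 ≈ 2390.4 mm.
Ratio = 2390.4 / 1450.2 ≈ 1.65.

1.65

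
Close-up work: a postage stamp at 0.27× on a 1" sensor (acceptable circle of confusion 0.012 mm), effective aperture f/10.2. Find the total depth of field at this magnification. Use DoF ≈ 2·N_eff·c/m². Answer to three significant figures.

3.36 mm

At magnification m, DoF ≈ 2·N_eff·c/m² = 2 × 10.2 × 0.012 / 0.27² = 0.2448 / 0.0729 ≈ 3.36 mm.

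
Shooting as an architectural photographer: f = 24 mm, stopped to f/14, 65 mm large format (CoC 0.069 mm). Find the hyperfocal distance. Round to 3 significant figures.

Hyperfocal distance H = f²/(N·c) + f = 24²/(14 × 0.069) + 24 = 576/0.966 + 24 ≈ 620.3 mm ≈ 0.620 m.

0.620 m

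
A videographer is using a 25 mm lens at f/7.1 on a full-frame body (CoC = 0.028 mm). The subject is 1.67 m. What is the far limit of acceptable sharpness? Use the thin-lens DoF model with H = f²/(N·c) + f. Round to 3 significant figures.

3.50 m

Hyperfocal distance H = f²/(N·c) + f = 25²/(7.1 × 0.028) + 25 = 625/0.1988 + 25 ≈ 3168.9 mm ≈ 3.169 m.
Far limit Df = s·(H − f)/(H − s) = 1670 × (3168.9 − 25) / (3168.9 − 1670) = 1670 × 3143.9 / 1498.9 ≈ 3502.8 mm ≈ 3.50 m.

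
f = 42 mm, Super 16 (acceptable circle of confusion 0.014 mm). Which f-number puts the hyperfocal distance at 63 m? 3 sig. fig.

Rearrange H = f²/(N·c) + f for N: N = f² / ((H − f)·c).
N = 42² / ((63000 − 42) × 0.014) = 1764 / 881.4 ≈ 2.00.

f/2.00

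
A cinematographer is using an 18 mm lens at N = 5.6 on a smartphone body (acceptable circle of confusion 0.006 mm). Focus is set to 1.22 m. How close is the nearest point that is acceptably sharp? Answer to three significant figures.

Hyperfocal distance H = f²/(N·c) + f = 18²/(5.6 × 0.006) + 18 = 324/0.0336 + 18 ≈ 9660.9 mm ≈ 9.661 m.
Near limit Dn = s·(H − f)/(H + s − 2f) = 1220 × (9660.9 − 18) / (9660.9 + 1220 − 2 × 18) = 1220 × 9642.9 / 10844.9 ≈ 1084.8 mm ≈ 1.08 m.

1.08 m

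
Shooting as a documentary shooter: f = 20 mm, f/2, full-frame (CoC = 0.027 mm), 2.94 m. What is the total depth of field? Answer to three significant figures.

Hyperfocal distance H = f²/(N·c) + f = 20²/(2 × 0.027) + 20 = 400/0.054 + 20 ≈ 7427.4 mm ≈ 7.427 m.
Near limit Dn = s·(H − f)/(H + s − 2f) = 2940 × (7427.4 − 20) / (7427.4 + 2940 − 2 × 20) = 2940 × 7407.4 / 10327.4 ≈ 2108.7 mm.
Far limit Df = s·(H − f)/(H − s) = 2940 × (7427.4 − 20) / (7427.4 − 2940) = 2940 × 7407.4 / 4487.4 ≈ 4853.1 mm.
Depth of field = Df − Dn = 4853.1 − 2108.7 ≈ 2744.4 mm ≈ 2.74 m.

2.74 m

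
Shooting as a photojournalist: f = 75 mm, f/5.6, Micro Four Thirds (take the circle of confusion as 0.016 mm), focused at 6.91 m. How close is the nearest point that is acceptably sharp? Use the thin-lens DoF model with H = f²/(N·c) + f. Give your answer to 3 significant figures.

Hyperfocal distance H = f²/(N·c) + f = 75²/(5.6 × 0.016) + 75 = 5625/0.0896 + 75 ≈ 62854.0 mm ≈ 62.85 m.
Near limit Dn = s·(H − f)/(H + s − 2f) = 6910 × (62854.0 − 75) / (62854.0 + 6910 − 2 × 75) = 6910 × 62779.0 / 69614.0 ≈ 6231.5 mm ≈ 6.23 m.

6.23 m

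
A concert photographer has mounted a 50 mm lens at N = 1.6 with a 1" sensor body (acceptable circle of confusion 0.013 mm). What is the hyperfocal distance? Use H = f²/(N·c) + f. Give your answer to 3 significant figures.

Hyperfocal distance H = f²/(N·c) + f = 50²/(1.6 × 0.013) + 50 = 2500/0.0208 + 50 ≈ 120242.3 mm ≈ 120 m.

120 m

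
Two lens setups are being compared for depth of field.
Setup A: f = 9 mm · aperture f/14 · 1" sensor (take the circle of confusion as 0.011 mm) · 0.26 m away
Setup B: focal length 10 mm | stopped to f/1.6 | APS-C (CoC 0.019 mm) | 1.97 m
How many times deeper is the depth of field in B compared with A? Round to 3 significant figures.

Setup A: H = 9²/(14×0.011) + 9 ≈ 535.0 mm; DoF = Df − Dn = 497.33 − 176.01 ≈ 321.32 mm.
Setup B: H = 10²/(1.6×0.019) + 10 ≈ 3299.5 mm; DoF = Df − Dn = 4874.3 − 1234.5 ≈ 3639.8 mm.
Ratio = 3639.8 / 321.32 ≈ 11.3.

11.3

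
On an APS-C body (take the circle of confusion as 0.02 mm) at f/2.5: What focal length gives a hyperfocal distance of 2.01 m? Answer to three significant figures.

10.0 mm

From H = f²/(N·c) + f, with f ≪ H: f ≈ √(H·N·c) = √(2010 × 2.5 × 0.02) = √100.50 ≈ 10.02 mm.
The +f correction barely moves this — solving exactly, f² + N·c·f − N·c·H = 0 ⇒ f = (−N·c + √((N·c)² + 4·N·c·H))/2 = (−0.05 + √402.00)/2 ≈ 10.000 mm, so f ≈ 10.0 mm.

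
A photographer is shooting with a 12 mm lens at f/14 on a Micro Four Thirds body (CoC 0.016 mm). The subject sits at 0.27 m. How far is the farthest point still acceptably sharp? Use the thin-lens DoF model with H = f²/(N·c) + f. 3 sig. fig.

451 mm

Hyperfocal distance H = f²/(N·c) + f = 12²/(14 × 0.016) + 12 = 144/0.224 + 12 ≈ 654.9 mm ≈ 0.655 m.
Far limit Df = s·(H − f)/(H − s) = 270 × (654.9 − 12) / (654.9 − 270) = 270 × 642.9 / 384.9 ≈ 451.00 mm.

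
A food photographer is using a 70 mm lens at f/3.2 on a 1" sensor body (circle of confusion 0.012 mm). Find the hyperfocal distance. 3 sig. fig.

Hyperfocal distance H = f²/(N·c) + f = 70²/(3.2 × 0.012) + 70 = 4900/0.0384 + 70 ≈ 127674.2 mm ≈ 128 m.

128 m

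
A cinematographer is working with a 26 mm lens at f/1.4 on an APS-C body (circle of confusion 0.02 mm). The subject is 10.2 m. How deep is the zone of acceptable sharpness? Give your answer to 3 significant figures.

10.5 m

Hyperfocal distance H = f²/(N·c) + f = 26²/(1.4 × 0.02) + 26 = 676/0.028 + 26 ≈ 24168.9 mm ≈ 24.17 m.
Near limit Dn = s·(H − f)/(H + s − 2f) = 10200 × (24168.9 − 26) / (24168.9 + 10200 − 2 × 26) = 10200 × 24142.9 / 34316.9 ≈ 7176 mm.
Far limit Df = s·(H − f)/(H − s) = 10200 × (24168.9 − 26) / (24168.9 − 10200) = 10200 × 24142.9 / 13968.9 ≈ 17629 mm.
Depth of field = Df − Dn = 17629 − 7176 ≈ 10453 mm ≈ 10.5 m.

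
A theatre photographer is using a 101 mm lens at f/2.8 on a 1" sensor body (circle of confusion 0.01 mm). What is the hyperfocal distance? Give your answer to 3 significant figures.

364 m

Hyperfocal distance H = f²/(N·c) + f = 101²/(2.8 × 0.01) + 101 = 10201/0.028 + 101 ≈ 364422.4 mm ≈ 364 m.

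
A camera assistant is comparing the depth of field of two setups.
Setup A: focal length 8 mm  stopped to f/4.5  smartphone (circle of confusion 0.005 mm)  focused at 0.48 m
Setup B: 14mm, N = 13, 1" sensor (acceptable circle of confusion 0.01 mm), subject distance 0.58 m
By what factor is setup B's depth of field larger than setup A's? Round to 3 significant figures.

Setup A: H = 8²/(4.5×0.005) + 8 ≈ 2852.4 mm; DoF = Df − Dn = 575.50 − 411.69 ≈ 163.81 mm.
Setup B: H = 14²/(13×0.01) + 14 ≈ 1521.7 mm; DoF = Df − Dn = 928.61 − 421.69 ≈ 506.92 mm.
Ratio = 506.92 / 163.81 ≈ 3.09.

3.09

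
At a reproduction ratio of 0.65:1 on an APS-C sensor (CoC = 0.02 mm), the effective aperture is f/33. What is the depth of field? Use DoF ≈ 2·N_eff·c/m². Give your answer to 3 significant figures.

At magnification m, DoF ≈ 2·N_eff·c/m² = 2 × 33 × 0.02 / 0.65² = 1.32 / 0.4225 ≈ 3.12 mm.

3.12 mm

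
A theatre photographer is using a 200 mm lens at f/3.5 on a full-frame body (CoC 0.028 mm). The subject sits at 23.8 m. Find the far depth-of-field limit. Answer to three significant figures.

Hyperfocal distance H = f²/(N·c) + f = 200²/(3.5 × 0.028) + 200 = 40000/0.098 + 200 ≈ 408363.3 mm ≈ 408.4 m.
Far limit Df = s·(H − f)/(H − s) = 23800 × (408363.3 − 200) / (408363.3 − 23800) = 23800 × 408163.3 / 384563.3 ≈ 25261 mm ≈ 25.3 m.

25.3 m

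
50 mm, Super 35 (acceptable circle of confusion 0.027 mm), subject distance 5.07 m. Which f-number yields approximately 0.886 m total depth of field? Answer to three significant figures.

Write h = H − f = f²/(N·c). The thin-lens limits are Dn = s·h/(h + (s−f)) and Df = s·h/(h − (s−f)), so DoF = Df − Dn = 2·s·(s−f)·h / (h² − (s−f)²).
That is a quadratic in h: DoF·h² − 2·s·(s−f)·h − DoF·(s−f)² = 0 ⇒ h = (s−f)·(s + √(s² + DoF²)) / DoF = 5020 × (5070 + √(5070² + 886²)) / 886 = 5020 × (5070 + 5146.83) / 886 ≈ 57888 mm.
Then N = f²/(c·h) = 50² / (0.027 × 57888) = 2500 / 1563.0 ≈ 1.60.

f/1.60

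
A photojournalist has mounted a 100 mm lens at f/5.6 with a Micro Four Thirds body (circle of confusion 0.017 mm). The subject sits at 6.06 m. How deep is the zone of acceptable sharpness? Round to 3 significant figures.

Hyperfocal distance H = f²/(N·c) + f = 100²/(5.6 × 0.017) + 100 = 10000/0.0952 + 100 ≈ 105142.0 mm ≈ 105.1 m.
Near limit Dn = s·(H − f)/(H + s − 2f) = 6060 × (105142.0 − 100) / (105142.0 + 6060 − 2 × 100) = 6060 × 105042.0 / 111002.0 ≈ 5734.62 mm.
Far limit Df = s·(H − f)/(H − s) = 6060 × (105142.0 − 100) / (105142.0 − 6060) = 6060 × 105042.0 / 99082.0 ≈ 6424.52 mm.
Depth of field = Df − Dn = 6424.52 − 5734.62 ≈ 689.90 mm ≈ 0.690 m.

0.690 m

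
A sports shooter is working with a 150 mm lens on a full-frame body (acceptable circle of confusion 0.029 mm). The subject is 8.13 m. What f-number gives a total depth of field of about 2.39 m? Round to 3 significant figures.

f/14

Write h = H − f = f²/(N·c). The thin-lens limits are Dn = s·h/(h + (s−f)) and Df = s·h/(h − (s−f)), so DoF = Df − Dn = 2·s·(s−f)·h / (h² − (s−f)²).
That is a quadratic in h: DoF·h² − 2·s·(s−f)·h − DoF·(s−f)² = 0 ⇒ h = (s−f)·(s + √(s² + DoF²)) / DoF = 7980 × (8130 + √(8130² + 2390²)) / 2390 = 7980 × (8130 + 8474.02) / 2390 ≈ 55439 mm.
Then N = f²/(c·h) = 150² / (0.029 × 55439) = 22500 / 1607.7 ≈ 14.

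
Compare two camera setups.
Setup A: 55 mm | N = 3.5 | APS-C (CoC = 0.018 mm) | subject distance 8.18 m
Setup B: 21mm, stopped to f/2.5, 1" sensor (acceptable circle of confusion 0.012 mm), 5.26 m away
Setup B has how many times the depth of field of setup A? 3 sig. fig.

1.51

Setup A: H = 55²/(3.5×0.018) + 55 ≈ 48070.9 mm; DoF = Df − Dn = 9846.1 − 6996.1 ≈ 2850.0 mm.
Setup B: H = 21²/(2.5×0.012) + 21 ≈ 14721.0 mm; DoF = Df − Dn = 8172.7 − 3877.9 ≈ 4294.8 mm.
Ratio = 4294.8 / 2850.0 ≈ 1.51.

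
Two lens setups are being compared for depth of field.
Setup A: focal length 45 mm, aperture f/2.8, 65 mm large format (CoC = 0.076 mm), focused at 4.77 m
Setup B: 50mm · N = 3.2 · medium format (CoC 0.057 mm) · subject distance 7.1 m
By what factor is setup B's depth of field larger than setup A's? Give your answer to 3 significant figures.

Setup A: H = 45²/(2.8×0.076) + 45 ≈ 9561.0 mm; DoF = Df − Dn = 9474.3 − 3187.4 ≈ 6286.9 mm.
Setup B: H = 50²/(3.2×0.057) + 50 ≈ 13756.1 mm; DoF = Df − Dn = 14620.1 − 4688.4 ≈ 9931.7 mm.
Ratio = 9931.7 / 6286.9 ≈ 1.58.

1.58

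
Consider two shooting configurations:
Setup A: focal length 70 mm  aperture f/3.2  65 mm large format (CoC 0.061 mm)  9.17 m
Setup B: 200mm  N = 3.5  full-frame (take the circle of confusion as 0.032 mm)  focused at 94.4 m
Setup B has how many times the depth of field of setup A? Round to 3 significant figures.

Setup A: H = 70²/(3.2×0.061) + 70 ≈ 25172.5 mm; DoF = Df − Dn = 14384.6 − 6730.2 ≈ 7654.4 mm.
Setup B: H = 200²/(3.5×0.032) + 200 ≈ 357342.9 mm; DoF = Df − Dn = 128219 − 74698 ≈ 53521 mm.
Ratio = 53521 / 7654.4 ≈ 6.99.

6.99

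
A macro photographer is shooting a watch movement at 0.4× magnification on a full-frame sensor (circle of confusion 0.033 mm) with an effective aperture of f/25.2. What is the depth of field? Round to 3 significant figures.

At magnification m, DoF ≈ 2·N_eff·c/m² = 2 × 25.2 × 0.033 / 0.4² = 1.663 / 0.16 ≈ 10.4 mm.

10.4 mm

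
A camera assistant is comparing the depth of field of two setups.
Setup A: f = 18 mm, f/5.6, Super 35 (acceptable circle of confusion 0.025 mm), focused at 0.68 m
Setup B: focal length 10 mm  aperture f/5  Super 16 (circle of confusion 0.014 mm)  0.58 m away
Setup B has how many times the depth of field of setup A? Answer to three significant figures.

Setup A: H = 18²/(5.6×0.025) + 18 ≈ 2332.3 mm; DoF = Df − Dn = 952.45 − 528.75 ≈ 423.70 mm.
Setup B: H = 10²/(5×0.014) + 10 ≈ 1438.6 mm; DoF = Df − Dn = 965.06 − 414.58 ≈ 550.48 mm.
Ratio = 550.48 / 423.70 ≈ 1.30.

1.30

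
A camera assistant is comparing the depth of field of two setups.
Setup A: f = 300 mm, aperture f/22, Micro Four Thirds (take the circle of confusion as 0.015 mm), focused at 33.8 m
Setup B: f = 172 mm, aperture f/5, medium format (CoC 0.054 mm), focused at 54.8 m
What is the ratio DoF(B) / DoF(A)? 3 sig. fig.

Setup A: H = 300²/(22×0.015) + 300 ≈ 273027.3 mm; DoF = Df − Dn = 38533.2 − 30102.4 ≈ 8430.8 mm.
Setup B: H = 172²/(5×0.054) + 172 ≈ 109742.4 mm; DoF = Df − Dn = 109286 − 36568 ≈ 72718 mm.
Ratio = 72718 / 8430.8 ≈ 8.63.

8.63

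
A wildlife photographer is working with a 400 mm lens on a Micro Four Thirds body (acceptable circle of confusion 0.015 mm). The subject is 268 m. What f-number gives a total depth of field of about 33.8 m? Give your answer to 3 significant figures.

Write h = H − f = f²/(N·c). The thin-lens limits are Dn = s·h/(h + (s−f)) and Df = s·h/(h − (s−f)), so DoF = Df − Dn = 2·s·(s−f)·h / (h² − (s−f)²).
That is a quadratic in h: DoF·h² − 2·s·(s−f)·h − DoF·(s−f)² = 0 ⇒ h = (s−f)·(s + √(s² + DoF²)) / DoF = 267600 × (268000 + √(268000² + 33800²)) / 33800 = 267600 × (268000 + 270123) / 33800 ≈ 4260406 mm.
Then N = f²/(c·h) = 400² / (0.015 × 4260406) = 160000 / 63906 ≈ 2.50.

f/2.50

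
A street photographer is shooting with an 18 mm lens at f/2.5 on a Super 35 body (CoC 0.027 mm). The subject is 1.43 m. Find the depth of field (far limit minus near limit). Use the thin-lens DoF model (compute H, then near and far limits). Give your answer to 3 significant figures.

Hyperfocal distance H = f²/(N·c) + f = 18²/(2.5 × 0.027) + 18 = 324/0.0675 + 18 ≈ 4818.0 mm ≈ 4.818 m.
Near limit Dn = s·(H − f)/(H + s − 2f) = 1430 × (4818.0 − 18) / (4818.0 + 1430 − 2 × 18) = 1430 × 4800.0 / 6212.0 ≈ 1104.96 mm.
Far limit Df = s·(H − f)/(H − s) = 1430 × (4818.0 − 18) / (4818.0 − 1430) = 1430 × 4800.0 / 3388.0 ≈ 2025.97 mm.
Depth of field = Df − Dn = 2025.97 − 1104.96 ≈ 921.01 mm ≈ 0.921 m.

0.921 m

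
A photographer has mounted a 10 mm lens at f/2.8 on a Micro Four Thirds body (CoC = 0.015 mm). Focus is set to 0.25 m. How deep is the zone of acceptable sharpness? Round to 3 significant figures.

Hyperfocal distance H = f²/(N·c) + f = 10²/(2.8 × 0.015) + 10 = 100/0.042 + 10 ≈ 2391.0 mm ≈ 2.391 m.
Near limit Dn = s·(H − f)/(H + s − 2f) = 250 × (2391.0 − 10) / (2391.0 + 250 − 2 × 10) = 250 × 2381.0 / 2621.0 ≈ 227.108 mm.
Far limit Df = s·(H − f)/(H − s) = 250 × (2391.0 − 10) / (2391.0 − 250) = 250 × 2381.0 / 2141.0 ≈ 278.025 mm.
Depth of field = Df − Dn = 278.025 − 227.108 ≈ 50.917 mm.

50.9 mm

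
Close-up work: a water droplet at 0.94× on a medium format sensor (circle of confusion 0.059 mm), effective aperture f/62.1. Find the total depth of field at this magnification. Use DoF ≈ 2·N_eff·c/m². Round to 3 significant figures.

8.29 mm

At magnification m, DoF ≈ 2·N_eff·c/m² = 2 × 62.1 × 0.059 / 0.94² = 7.328 / 0.8836 ≈ 8.29 mm.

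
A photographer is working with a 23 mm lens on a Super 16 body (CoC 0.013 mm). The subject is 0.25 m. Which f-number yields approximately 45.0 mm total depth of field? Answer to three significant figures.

Write h = H − f = f²/(N·c). The thin-lens limits are Dn = s·h/(h + (s−f)) and Df = s·h/(h − (s−f)), so DoF = Df − Dn = 2·s·(s−f)·h / (h² − (s−f)²).
That is a quadratic in h: DoF·h² − 2·s·(s−f)·h − DoF·(s−f)² = 0 ⇒ h = (s−f)·(s + √(s² + DoF²)) / DoF = 227 × (250 + √(250² + 45²)) / 45 = 227 × (250 + 254.018) / 45 ≈ 2542.5 mm.
Then N = f²/(c·h) = 23² / (0.013 × 2542.5) = 529 / 33.052 ≈ 16.

f/16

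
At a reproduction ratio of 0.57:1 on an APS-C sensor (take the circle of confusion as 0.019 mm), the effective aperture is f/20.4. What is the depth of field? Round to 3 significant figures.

At magnification m, DoF ≈ 2·N_eff·c/m² = 2 × 20.4 × 0.019 / 0.57² = 0.7752 / 0.3249 ≈ 2.39 mm.

2.39 mm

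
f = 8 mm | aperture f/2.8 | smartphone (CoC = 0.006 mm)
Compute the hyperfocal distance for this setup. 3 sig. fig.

Hyperfocal distance H = f²/(N·c) + f = 8²/(2.8 × 0.006) + 8 = 64/0.0168 + 8 ≈ 3817.5 mm ≈ 3.82 m.

3.82 m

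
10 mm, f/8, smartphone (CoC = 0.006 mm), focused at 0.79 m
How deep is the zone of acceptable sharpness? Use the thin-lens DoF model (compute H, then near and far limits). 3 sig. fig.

0.688 m

Hyperfocal distance H = f²/(N·c) + f = 10²/(8 × 0.006) + 10 = 100/0.048 + 10 ≈ 2093.3 mm ≈ 2.093 m.
Near limit Dn = s·(H − f)/(H + s − 2f) = 790 × (2093.3 − 10) / (2093.3 + 790 − 2 × 10) = 790 × 2083.3 / 2863.3 ≈ 574.80 mm.
Far limit Df = s·(H − f)/(H − s) = 790 × (2093.3 − 10) / (2093.3 − 790) = 790 × 2083.3 / 1303.3 ≈ 1262.79 mm.
Depth of field = Df − Dn = 1262.79 − 574.80 ≈ 687.99 mm ≈ 0.688 m.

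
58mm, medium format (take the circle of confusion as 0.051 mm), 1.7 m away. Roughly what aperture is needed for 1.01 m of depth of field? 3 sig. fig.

f/11

Write h = H − f = f²/(N·c). The thin-lens limits are Dn = s·h/(h + (s−f)) and Df = s·h/(h − (s−f)), so DoF = Df − Dn = 2·s·(s−f)·h / (h² − (s−f)²).
That is a quadratic in h: DoF·h² − 2·s·(s−f)·h − DoF·(s−f)² = 0 ⇒ h = (s−f)·(s + √(s² + DoF²)) / DoF = 1642 × (1700 + √(1700² + 1010²)) / 1010 = 1642 × (1700 + 1977.40) / 1010 ≈ 5978.5 mm.
Then N = f²/(c·h) = 58² / (0.051 × 5978.5) = 3364 / 304.90 ≈ 11.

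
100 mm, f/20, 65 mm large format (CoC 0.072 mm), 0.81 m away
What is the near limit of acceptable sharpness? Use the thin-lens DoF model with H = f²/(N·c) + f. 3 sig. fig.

Hyperfocal distance H = f²/(N·c) + f = 100²/(20 × 0.072) + 100 = 10000/1.44 + 100 ≈ 7044.4 mm ≈ 7.044 m.
Near limit Dn = s·(H − f)/(H + s − 2f) = 810 × (7044.4 − 100) / (7044.4 + 810 − 2 × 100) = 810 × 6944.4 / 7654.4 ≈ 734.87 mm ≈ 0.735 m.

0.735 m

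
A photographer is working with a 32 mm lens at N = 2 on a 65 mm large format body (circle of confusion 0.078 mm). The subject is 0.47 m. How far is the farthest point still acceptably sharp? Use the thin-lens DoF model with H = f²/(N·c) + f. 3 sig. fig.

Hyperfocal distance H = f²/(N·c) + f = 32²/(2 × 0.078) + 32 = 1024/0.156 + 32 ≈ 6596.1 mm ≈ 6.596 m.
Far limit Df = s·(H − f)/(H − s) = 470 × (6596.1 − 32) / (6596.1 − 470) = 470 × 6564.1 / 6126.1 ≈ 503.60 mm ≈ 0.504 m.

0.504 m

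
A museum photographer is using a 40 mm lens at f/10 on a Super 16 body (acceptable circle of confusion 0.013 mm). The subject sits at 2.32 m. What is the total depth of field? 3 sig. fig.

Hyperfocal distance H = f²/(N·c) + f = 40²/(10 × 0.013) + 40 = 1600/0.13 + 40 ≈ 12347.7 mm ≈ 12.35 m.
Near limit Dn = s·(H − f)/(H + s − 2f) = 2320 × (12347.7 − 40) / (12347.7 + 2320 − 2 × 40) = 2320 × 12307.7 / 14587.7 ≈ 1957.39 mm.
Far limit Df = s·(H − f)/(H − s) = 2320 × (12347.7 − 40) / (12347.7 − 2320) = 2320 × 12307.7 / 10027.7 ≈ 2847.50 mm.
Depth of field = Df − Dn = 2847.50 − 1957.39 ≈ 890.11 mm ≈ 0.890 m.

0.890 m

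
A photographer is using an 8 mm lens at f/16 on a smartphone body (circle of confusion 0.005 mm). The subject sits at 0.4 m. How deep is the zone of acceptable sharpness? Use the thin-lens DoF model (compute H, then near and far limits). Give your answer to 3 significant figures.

Hyperfocal distance H = f²/(N·c) + f = 8²/(16 × 0.005) + 8 = 64/0.08 + 8 ≈ 808.0 mm ≈ 0.808 m.
Near limit Dn = s·(H − f)/(H + s − 2f) = 400 × (808.0 − 8) / (808.0 + 400 − 2 × 8) = 400 × 800.0 / 1192.0 ≈ 268.46 mm.
Far limit Df = s·(H − f)/(H − s) = 400 × (808.0 − 8) / (808.0 − 400) = 400 × 800.0 / 408.0 ≈ 784.31 mm.
Depth of field = Df − Dn = 784.31 − 268.46 ≈ 515.85 mm ≈ 0.516 m.

0.516 m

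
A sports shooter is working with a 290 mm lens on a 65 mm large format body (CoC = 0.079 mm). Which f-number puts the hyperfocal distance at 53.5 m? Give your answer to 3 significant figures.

Rearrange H = f²/(N·c) + f for N: N = f² / ((H − f)·c).
N = 290² / ((53500 − 290) × 0.079) = 84100 / 4204 ≈ 20.

f/20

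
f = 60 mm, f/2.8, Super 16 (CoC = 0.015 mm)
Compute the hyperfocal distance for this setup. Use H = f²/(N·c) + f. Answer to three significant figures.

Hyperfocal distance H = f²/(N·c) + f = 60²/(2.8 × 0.015) + 60 = 3600/0.042 + 60 ≈ 85774.3 mm ≈ 85.8 m.

85.8 m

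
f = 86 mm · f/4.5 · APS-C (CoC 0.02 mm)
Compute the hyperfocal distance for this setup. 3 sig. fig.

82.3 m

Hyperfocal distance H = f²/(N·c) + f = 86²/(4.5 × 0.02) + 86 = 7396/0.09 + 86 ≈ 82263.8 mm ≈ 82.3 m.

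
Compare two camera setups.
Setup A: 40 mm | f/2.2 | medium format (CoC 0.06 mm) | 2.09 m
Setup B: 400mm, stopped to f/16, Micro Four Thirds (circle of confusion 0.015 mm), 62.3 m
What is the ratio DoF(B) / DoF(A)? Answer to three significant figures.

Setup A: H = 40²/(2.2×0.06) + 40 ≈ 12161.2 mm; DoF = Df − Dn = 2515.42 − 1787.66 ≈ 727.76 mm.
Setup B: H = 400²/(16×0.015) + 400 ≈ 667066.7 mm; DoF = Df − Dn = 68677 − 57007 ≈ 11670 mm.
Ratio = 11670 / 727.76 ≈ 16.0.

16.0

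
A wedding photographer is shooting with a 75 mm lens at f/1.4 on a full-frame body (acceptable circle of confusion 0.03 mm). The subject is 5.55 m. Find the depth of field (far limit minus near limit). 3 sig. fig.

455 mm

Hyperfocal distance H = f²/(N·c) + f = 75²/(1.4 × 0.03) + 75 = 5625/0.042 + 75 ≈ 134003.6 mm ≈ 134.0 m.
Near limit Dn = s·(H − f)/(H + s − 2f) = 5550 × (134003.6 − 75) / (134003.6 + 5550 − 2 × 75) = 5550 × 133928.6 / 139403.6 ≈ 5332.03 mm.
Far limit Df = s·(H − f)/(H − s) = 5550 × (134003.6 − 75) / (134003.6 − 5550) = 5550 × 133928.6 / 128453.6 ≈ 5786.55 mm.
Depth of field = Df − Dn = 5786.55 − 5332.03 ≈ 454.52 mm.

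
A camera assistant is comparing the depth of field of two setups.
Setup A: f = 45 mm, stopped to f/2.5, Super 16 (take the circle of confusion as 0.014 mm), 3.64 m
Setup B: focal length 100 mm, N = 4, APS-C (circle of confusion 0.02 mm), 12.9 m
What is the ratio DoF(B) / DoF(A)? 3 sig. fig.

5.88

Setup A: H = 45²/(2.5×0.014) + 45 ≈ 57902.1 mm; DoF = Df − Dn = 3881.16 − 3427.06 ≈ 454.10 mm.
Setup B: H = 100²/(4×0.02) + 100 ≈ 125100.0 mm; DoF = Df − Dn = 14371.7 − 11701.7 ≈ 2670.0 mm.
Ratio = 2670.0 / 454.10 ≈ 5.88.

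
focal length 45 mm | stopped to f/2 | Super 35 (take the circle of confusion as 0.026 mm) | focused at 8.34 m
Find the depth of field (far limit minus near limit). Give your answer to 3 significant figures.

3.72 m

Hyperfocal distance H = f²/(N·c) + f = 45²/(2 × 0.026) + 45 = 2025/0.052 + 45 ≈ 38987.3 mm ≈ 38.99 m.
Near limit Dn = s·(H − f)/(H + s − 2f) = 8340 × (38987.3 − 45) / (38987.3 + 8340 − 2 × 45) = 8340 × 38942.3 / 47237.3 ≈ 6875.5 mm.
Far limit Df = s·(H − f)/(H − s) = 8340 × (38987.3 − 45) / (38987.3 − 8340) = 8340 × 38942.3 / 30647.3 ≈ 10597.3 mm.
Depth of field = Df − Dn = 10597.3 − 6875.5 ≈ 3721.8 mm ≈ 3.72 m.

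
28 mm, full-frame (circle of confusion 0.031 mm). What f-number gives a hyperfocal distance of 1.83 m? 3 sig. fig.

f/14

Rearrange H = f²/(N·c) + f for N: N = f² / ((H − f)·c).
N = 28² / ((1830 − 28) × 0.031) = 784 / 55.86 ≈ 14.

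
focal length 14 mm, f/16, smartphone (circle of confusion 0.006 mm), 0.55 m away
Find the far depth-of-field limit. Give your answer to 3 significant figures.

Hyperfocal distance H = f²/(N·c) + f = 14²/(16 × 0.006) + 14 = 196/0.096 + 14 ≈ 2055.7 mm ≈ 2.056 m.
Far limit Df = s·(H − f)/(H − s) = 550 × (2055.7 − 14) / (2055.7 − 550) = 550 × 2041.7 / 1505.7 ≈ 745.79 mm ≈ 0.746 m.

0.746 m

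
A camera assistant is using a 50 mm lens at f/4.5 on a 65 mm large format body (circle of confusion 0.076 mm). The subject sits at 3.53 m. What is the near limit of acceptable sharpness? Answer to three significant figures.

Hyperfocal distance H = f²/(N·c) + f = 50²/(4.5 × 0.076) + 50 = 2500/0.342 + 50 ≈ 7359.9 mm ≈ 7.360 m.
Near limit Dn = s·(H − f)/(H + s − 2f) = 3530 × (7359.9 − 50) / (7359.9 + 3530 − 2 × 50) = 3530 × 7309.9 / 10789.9 ≈ 2391.5 mm ≈ 2.39 m.

2.39 m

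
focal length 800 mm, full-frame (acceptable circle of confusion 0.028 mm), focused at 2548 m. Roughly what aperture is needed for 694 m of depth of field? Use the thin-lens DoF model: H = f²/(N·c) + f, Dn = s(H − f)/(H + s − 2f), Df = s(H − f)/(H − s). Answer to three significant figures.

Write h = H − f = f²/(N·c). The thin-lens limits are Dn = s·h/(h + (s−f)) and Df = s·h/(h − (s−f)), so DoF = Df − Dn = 2·s·(s−f)·h / (h² − (s−f)²).
That is a quadratic in h: DoF·h² − 2·s·(s−f)·h − DoF·(s−f)² = 0 ⇒ h = (s−f)·(s + √(s² + DoF²)) / DoF = 2547200 × (2548000 + √(2548000² + 694000²)) / 694000 = 2547200 × (2548000 + 2640822) / 694000 ≈ 19044621 mm.
Then N = f²/(c·h) = 800² / (0.028 × 19044621) = 640000 / 533249 ≈ 1.20.

f/1.20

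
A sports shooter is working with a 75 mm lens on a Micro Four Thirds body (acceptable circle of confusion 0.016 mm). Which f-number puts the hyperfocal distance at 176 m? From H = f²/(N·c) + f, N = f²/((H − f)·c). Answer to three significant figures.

f/2.00

Rearrange H = f²/(N·c) + f for N: N = f² / ((H − f)·c).
N = 75² / ((176000 − 75) × 0.016) = 5625 / 2815 ≈ 2.00.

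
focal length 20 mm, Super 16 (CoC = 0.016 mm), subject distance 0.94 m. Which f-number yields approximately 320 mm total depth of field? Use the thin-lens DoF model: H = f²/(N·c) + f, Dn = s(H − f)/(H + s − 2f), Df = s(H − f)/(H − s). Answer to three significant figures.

Write h = H − f = f²/(N·c). The thin-lens limits are Dn = s·h/(h + (s−f)) and Df = s·h/(h − (s−f)), so DoF = Df − Dn = 2·s·(s−f)·h / (h² − (s−f)²).
That is a quadratic in h: DoF·h² − 2·s·(s−f)·h − DoF·(s−f)² = 0 ⇒ h = (s−f)·(s + √(s² + DoF²)) / DoF = 920 × (940 + √(940² + 320²)) / 320 = 920 × (940 + 992.975) / 320 ≈ 5557.3 mm.
Then N = f²/(c·h) = 20² / (0.016 × 5557.3) = 400 / 88.917 ≈ 4.50.

f/4.50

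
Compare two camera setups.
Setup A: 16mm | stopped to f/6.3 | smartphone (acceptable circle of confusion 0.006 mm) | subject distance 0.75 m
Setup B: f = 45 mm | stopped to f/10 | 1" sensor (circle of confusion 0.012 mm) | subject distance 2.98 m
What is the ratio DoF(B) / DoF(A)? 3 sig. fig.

6.50

Setup A: H = 16²/(6.3×0.006) + 16 ≈ 6788.5 mm; DoF = Df − Dn = 841.17 − 676.66 ≈ 164.51 mm.
Setup B: H = 45²/(10×0.012) + 45 ≈ 16920.0 mm; DoF = Df − Dn = 3607.4 − 2538.5 ≈ 1068.9 mm.
Ratio = 1068.9 / 164.51 ≈ 6.50.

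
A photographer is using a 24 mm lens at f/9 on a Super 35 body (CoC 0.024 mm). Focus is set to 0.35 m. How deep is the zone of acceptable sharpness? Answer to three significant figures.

86.9 mm

Hyperfocal distance H = f²/(N·c) + f = 24²/(9 × 0.024) + 24 = 576/0.216 + 24 ≈ 2690.7 mm ≈ 2.691 m.
Near limit Dn = s·(H − f)/(H + s − 2f) = 350 × (2690.7 − 24) / (2690.7 + 350 − 2 × 24) = 350 × 2666.7 / 2992.7 ≈ 311.873 mm.
Far limit Df = s·(H − f)/(H − s) = 350 × (2690.7 − 24) / (2690.7 − 350) = 350 × 2666.7 / 2340.7 ≈ 398.747 mm.
Depth of field = Df − Dn = 398.747 − 311.873 ≈ 86.874 mm.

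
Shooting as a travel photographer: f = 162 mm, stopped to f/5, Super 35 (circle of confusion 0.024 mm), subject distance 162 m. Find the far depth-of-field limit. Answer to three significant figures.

Hyperfocal distance H = f²/(N·c) + f = 162²/(5 × 0.024) + 162 = 26244/0.12 + 162 ≈ 218862.0 mm ≈ 218.9 m.
Far limit Df = s·(H − f)/(H − s) = 162000 × (218862.0 − 162) / (218862.0 − 162000) = 162000 × 218700.0 / 56862.0 ≈ 623077 mm ≈ 623 m.

623 m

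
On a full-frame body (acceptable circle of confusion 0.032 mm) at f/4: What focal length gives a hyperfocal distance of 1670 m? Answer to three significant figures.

462 mm

From H = f²/(N·c) + f, with f ≪ H: f ≈ √(H·N·c) = √(1670000 × 4 × 0.032) = √213760 ≈ 462.3 mm.
The +f correction barely moves this — solving exactly, f² + N·c·f − N·c·H = 0 ⇒ f = (−N·c + √((N·c)² + 4·N·c·H))/2 = (−0.128 + √855040)/2 ≈ 462.28 mm, so f ≈ 462 mm.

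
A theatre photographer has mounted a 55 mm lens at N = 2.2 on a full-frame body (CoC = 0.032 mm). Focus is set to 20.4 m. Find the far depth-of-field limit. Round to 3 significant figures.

Hyperfocal distance H = f²/(N·c) + f = 55²/(2.2 × 0.032) + 55 = 3025/0.0704 + 55 ≈ 43023.8 mm ≈ 43.02 m.
Far limit Df = s·(H − f)/(H − s) = 20400 × (43023.8 − 55) / (43023.8 − 20400) = 20400 × 42968.8 / 22623.8 ≈ 38745 mm ≈ 38.7 m.

38.7 m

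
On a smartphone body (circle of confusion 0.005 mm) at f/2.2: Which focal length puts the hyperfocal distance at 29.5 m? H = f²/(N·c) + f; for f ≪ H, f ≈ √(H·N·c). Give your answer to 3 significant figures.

18.0 mm

From H = f²/(N·c) + f, with f ≪ H: f ≈ √(H·N·c) = √(29500 × 2.2 × 0.005) = √324.50 ≈ 18.01 mm.
The +f correction barely moves this — solving exactly, f² + N·c·f − N·c·H = 0 ⇒ f = (−N·c + √((N·c)² + 4·N·c·H))/2 = (−0.011 + √1298.0)/2 ≈ 18.008 mm, so f ≈ 18.0 mm.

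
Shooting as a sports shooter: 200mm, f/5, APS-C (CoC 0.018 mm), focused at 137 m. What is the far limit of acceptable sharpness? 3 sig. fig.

Hyperfocal distance H = f²/(N·c) + f = 200²/(5 × 0.018) + 200 = 40000/0.09 + 200 ≈ 444644.4 mm ≈ 444.6 m.
Far limit Df = s·(H − f)/(H − s) = 137000 × (444644.4 − 200) / (444644.4 − 137000) = 137000 × 444444.4 / 307644.4 ≈ 197920 mm ≈ 198 m.

198 m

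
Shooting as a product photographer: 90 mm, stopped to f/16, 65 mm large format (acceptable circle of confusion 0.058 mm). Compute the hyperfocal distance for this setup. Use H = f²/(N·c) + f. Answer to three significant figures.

Hyperfocal distance H = f²/(N·c) + f = 90²/(16 × 0.058) + 90 = 8100/0.928 + 90 ≈ 8818.4 mm ≈ 8.82 m.

8.82 m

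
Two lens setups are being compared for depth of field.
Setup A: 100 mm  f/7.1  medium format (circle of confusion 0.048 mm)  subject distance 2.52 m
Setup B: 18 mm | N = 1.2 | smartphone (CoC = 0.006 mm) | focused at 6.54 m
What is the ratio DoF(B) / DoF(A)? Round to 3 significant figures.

4.63

Setup A: H = 100²/(7.1×0.048) + 100 ≈ 29442.7 mm; DoF = Df − Dn = 2746.51 − 2328.00 ≈ 418.51 mm.
Setup B: H = 18²/(1.2×0.006) + 18 ≈ 45018.0 mm; DoF = Df − Dn = 7648.5 − 5712.1 ≈ 1936.4 mm.
Ratio = 1936.4 / 418.51 ≈ 4.63.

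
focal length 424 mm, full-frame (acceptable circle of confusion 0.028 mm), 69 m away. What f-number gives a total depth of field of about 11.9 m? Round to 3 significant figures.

f/8.01

Write h = H − f = f²/(N·c). The thin-lens limits are Dn = s·h/(h + (s−f)) and Df = s·h/(h − (s−f)), so DoF = Df − Dn = 2·s·(s−f)·h / (h² − (s−f)²).
That is a quadratic in h: DoF·h² − 2·s·(s−f)·h − DoF·(s−f)² = 0 ⇒ h = (s−f)·(s + √(s² + DoF²)) / DoF = 68576 × (69000 + √(69000² + 11900²)) / 11900 = 68576 × (69000 + 70018.6) / 11900 ≈ 801121 mm.
Then N = f²/(c·h) = 424² / (0.028 × 801121) = 179776 / 22431 ≈ 8.01.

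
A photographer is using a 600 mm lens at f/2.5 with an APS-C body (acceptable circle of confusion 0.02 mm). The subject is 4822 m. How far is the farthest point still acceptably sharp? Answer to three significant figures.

14600 m

Hyperfocal distance H = f²/(N·c) + f = 600²/(2.5 × 0.02) + 600 = 360000/0.05 + 600 ≈ 7200600.0 mm ≈ 7201 m.
Far limit Df = s·(H − f)/(H − s) = 4822000 × (7200600.0 − 600) / (7200600.0 − 4822000) = 4822000 × 7200000.0 / 2378600.0 ≈ 14596149 mm ≈ 14600 m.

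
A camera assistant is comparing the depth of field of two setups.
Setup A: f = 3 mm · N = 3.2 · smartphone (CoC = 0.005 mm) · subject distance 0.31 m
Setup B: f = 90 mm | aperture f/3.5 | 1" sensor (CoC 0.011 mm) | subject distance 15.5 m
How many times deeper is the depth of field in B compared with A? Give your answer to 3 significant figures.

Setup A: H = 3²/(3.2×0.005) + 3 ≈ 565.5 mm; DoF = Df − Dn = 682.49 − 200.55 ≈ 481.94 mm.
Setup B: H = 90²/(3.5×0.011) + 90 ≈ 210479.6 mm; DoF = Df − Dn = 16725.0 − 14442.2 ≈ 2282.8 mm.
Ratio = 2282.8 / 481.94 ≈ 4.74.

4.74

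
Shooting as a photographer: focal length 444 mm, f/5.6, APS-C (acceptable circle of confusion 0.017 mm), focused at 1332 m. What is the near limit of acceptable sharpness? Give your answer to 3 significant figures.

811 m

Hyperfocal distance H = f²/(N·c) + f = 444²/(5.6 × 0.017) + 444 = 197136/0.0952 + 444 ≈ 2071200.3 mm ≈ 2071 m.
Near limit Dn = s·(H − f)/(H + s − 2f) = 1332000 × (2071200.3 − 444) / (2071200.3 + 1332000 − 2 × 444) = 1332000 × 2070756.3 / 3402312.3 ≈ 810698 mm ≈ 811 m.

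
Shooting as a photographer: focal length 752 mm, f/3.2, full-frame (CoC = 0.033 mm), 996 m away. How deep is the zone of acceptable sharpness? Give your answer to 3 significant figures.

383 m

Hyperfocal distance H = f²/(N·c) + f = 752²/(3.2 × 0.033) + 752 = 565504/0.1056 + 752 ≈ 5355903.5 mm ≈ 5356 m.
Near limit Dn = s·(H − f)/(H + s − 2f) = 996000 × (5355903.5 − 752) / (5355903.5 + 996000 − 2 × 752) = 996000 × 5355151.5 / 6350399.5 ≈ 839905 mm.
Far limit Df = s·(H − f)/(H − s) = 996000 × (5355903.5 − 752) / (5355903.5 − 996000) = 996000 × 5355151.5 / 4359903.5 ≈ 1223360 mm.
Depth of field = Df − Dn = 1223360 − 839905 ≈ 383455 mm ≈ 383 m.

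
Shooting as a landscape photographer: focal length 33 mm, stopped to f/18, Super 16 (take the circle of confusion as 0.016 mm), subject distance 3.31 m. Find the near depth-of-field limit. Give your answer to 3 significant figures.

1.77 m

Hyperfocal distance H = f²/(N·c) + f = 33²/(18 × 0.016) + 33 = 1089/0.288 + 33 ≈ 3814.2 mm ≈ 3.814 m.
Near limit Dn = s·(H − f)/(H + s − 2f) = 3310 × (3814.2 − 33) / (3814.2 + 3310 − 2 × 33) = 3310 × 3781.2 / 7058.2 ≈ 1773.2 mm ≈ 1.77 m.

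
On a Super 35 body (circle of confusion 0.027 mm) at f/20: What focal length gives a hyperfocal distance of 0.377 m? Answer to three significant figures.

14.0 mm

From H = f²/(N·c) + f, with f ≪ H: f ≈ √(H·N·c) = √(377 × 20 × 0.027) = √203.58 ≈ 14.27 mm.
Exact: f² + N·c·f − N·c·H = 0 ⇒ f = (−N·c + √((N·c)² + 4·N·c·H))/2 = (−0.54 + √814.61)/2 ≈ 14.001 mm ≈ 14.0 mm.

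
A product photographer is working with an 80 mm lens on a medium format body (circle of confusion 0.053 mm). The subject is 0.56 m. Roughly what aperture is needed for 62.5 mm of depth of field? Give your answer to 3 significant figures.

Write h = H − f = f²/(N·c). The thin-lens limits are Dn = s·h/(h + (s−f)) and Df = s·h/(h − (s−f)), so DoF = Df − Dn = 2·s·(s−f)·h / (h² − (s−f)²).
That is a quadratic in h: DoF·h² − 2·s·(s−f)·h − DoF·(s−f)² = 0 ⇒ h = (s−f)·(s + √(s² + DoF²)) / DoF = 480 × (560 + √(560² + 62.5²)) / 62.5 = 480 × (560 + 563.477) / 62.5 ≈ 8628.3 mm.
Then N = f²/(c·h) = 80² / (0.053 × 8628.3) = 6400 / 457.30 ≈ 14.

f/14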